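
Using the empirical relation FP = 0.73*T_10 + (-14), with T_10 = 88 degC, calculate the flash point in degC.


FP = 0.73 * 88 + (-14) = 50.24

50.24 degC


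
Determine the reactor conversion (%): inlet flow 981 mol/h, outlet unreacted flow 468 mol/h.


X = (F_in - F_out) / F_in * 100
Moles reacted = 981 - 468 = 513
X = 513 / 981 * 100
= 0.5229 * 100
= 52.29 %

52.29 %


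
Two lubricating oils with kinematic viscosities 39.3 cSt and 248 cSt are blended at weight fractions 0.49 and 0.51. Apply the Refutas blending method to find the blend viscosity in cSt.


Refutas method: VBN_i = 14.534*ln(ln(visc_i + 0.8)) + 10.975, blended linearly by mass fraction; since VBN is linear in VBI_i = ln(ln(visc_i + 0.8)) and the fractions sum to 1, blend VBI directly: visc = exp(exp(VBI_blend)) - 0.8
VBI_1 = ln(ln(39.3 + 0.8)) = 1.306
VBI_2 = ln(ln(248 + 0.8)) = 1.70777
VBI_blend = 0.49 * 1.306 + 0.51 * 1.70777 = 1.5109
visc_blend = exp(exp(1.5109)) - 0.8 = 92.03

92.03 cSt


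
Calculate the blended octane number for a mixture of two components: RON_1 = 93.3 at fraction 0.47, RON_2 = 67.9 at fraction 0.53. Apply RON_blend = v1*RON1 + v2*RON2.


Linear blending: RON_blend = sum(vi * RONi)
Contribution 1: 0.47 * 93.3 = 43.851
Contribution 2: 0.53 * 67.9 = 35.987
RON_blend = 43.851 + 35.987 = 79.838

79.838


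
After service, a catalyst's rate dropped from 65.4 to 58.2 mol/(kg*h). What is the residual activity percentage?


Activity (%) = (rate_used / rate_fresh) * 100
rate_used = 58.2, rate_fresh = 65.4
= (58.2 / 65.4) * 100
= 0.8899 * 100 = 88.99

88.99 %


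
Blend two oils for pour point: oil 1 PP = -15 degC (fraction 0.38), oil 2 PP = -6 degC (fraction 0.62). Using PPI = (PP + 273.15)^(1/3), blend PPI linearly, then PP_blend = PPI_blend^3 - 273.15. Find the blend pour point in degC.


PPI_1 = (-15 + 273.15)^(1/3) = 6.36733
PPI_2 = (-6 + 273.15)^(1/3) = 6.440482
PPI_blend = 0.38 * 6.36733 + 0.62 * 6.440482 = 6.412684
PP_blend = 6.412684^3 - 273.15 = 263.7057 - 273.15 = -9.44

-9.44 degC


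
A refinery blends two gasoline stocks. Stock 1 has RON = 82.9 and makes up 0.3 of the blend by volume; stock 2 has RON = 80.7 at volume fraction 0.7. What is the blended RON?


Linear blending: RON_blend = sum(vi * RONi)
Contribution 1: 0.3 * 82.9 = 24.87
Contribution 2: 0.7 * 80.7 = 56.49
RON_blend = 24.87 + 56.49 = 81.36

81.36


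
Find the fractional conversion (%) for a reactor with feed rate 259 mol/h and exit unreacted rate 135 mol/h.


X = (F_in - F_out) / F_in * 100
Moles reacted = 259 - 135 = 124
X = 124 / 259 * 100
= 0.4788 * 100
= 47.88 %

47.88 %


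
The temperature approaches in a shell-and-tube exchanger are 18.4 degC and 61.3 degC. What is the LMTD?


LMTD = (dT1 - dT2) / ln(dT1/dT2)
= (18.4 - 61.3) / ln(18.4 / 61.3) = -42.9 / -1.20343 = 35.65

35.65 degC


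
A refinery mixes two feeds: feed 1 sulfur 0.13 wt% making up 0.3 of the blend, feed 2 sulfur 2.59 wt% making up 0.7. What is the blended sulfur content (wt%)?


Linear sulfur blending: S_blend = x1*S1 + x2*S2
Contribution 1: 0.3 * 0.13 = 0.039 wt%
Contribution 2: 0.7 * 2.59 = 1.813 wt%
S_blend = 0.039 + 1.813 = 1.852

1.852 wt%


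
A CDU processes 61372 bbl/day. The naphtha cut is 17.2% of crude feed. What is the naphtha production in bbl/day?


Crude throughput = 61372 bbl/day
Fraction yield = 17.2%
yield = throughput * fraction / 100
yield = 61372 * 17.2 / 100 = 10555.984

10555.984 bbl/day


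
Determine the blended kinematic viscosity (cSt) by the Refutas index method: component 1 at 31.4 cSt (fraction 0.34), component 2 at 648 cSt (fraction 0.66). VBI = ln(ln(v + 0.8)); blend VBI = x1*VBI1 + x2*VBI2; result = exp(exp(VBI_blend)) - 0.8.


Refutas method: VBN_i = 14.534*ln(ln(visc_i + 0.8)) + 10.975, blended linearly by mass fraction; since VBN is linear in VBI_i = ln(ln(visc_i + 0.8)) and the fractions sum to 1, blend VBI directly: visc = exp(exp(VBI_blend)) - 0.8
VBI_1 = ln(ln(31.4 + 0.8)) = 1.24472
VBI_2 = ln(ln(648 + 0.8)) = 1.86797
VBI_blend = 0.34 * 1.24472 + 0.66 * 1.86797 = 1.65606
visc_blend = exp(exp(1.65606)) - 0.8 = 187.6

187.6 cSt


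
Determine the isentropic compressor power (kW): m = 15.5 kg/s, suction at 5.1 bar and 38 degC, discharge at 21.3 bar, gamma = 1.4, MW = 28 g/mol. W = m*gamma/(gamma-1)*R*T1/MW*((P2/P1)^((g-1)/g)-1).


Isentropic work: W = m*(gamma/(gamma-1))*(R*T1/MW)*((P2/P1)^((gamma-1)/gamma) - 1)
T1 = 38 + 273.15 = 311.15 K
Pressure ratio = 21.3 / 5.1 = 4.17647
Exponent = (1.4 - 1)/1.4 = 0.285714
(P2/P1)^exp - 1 = 4.17647^0.285714 - 1 = 0.504437
W = 15.5 * 1.4 / 0.4 * 8.314 * 311.15 / 28 * 0.504437 = 2528

2528 kW


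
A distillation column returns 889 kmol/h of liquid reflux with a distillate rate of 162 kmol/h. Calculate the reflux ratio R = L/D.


Reflux ratio definition: R = L / D (liquid returned / distillate withdrawn)
L = 889 kmol/h, D = 162 kmol/h
R = 889 / 162 = 5.488

5.488


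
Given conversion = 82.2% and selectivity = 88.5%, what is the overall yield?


Overall yield = conversion (%) * selectivity (%) / 100
Conversion = 82.2%, Selectivity = 88.5%
Y = 82.2 * 88.5 / 100
= 72.747 %

72.747 %


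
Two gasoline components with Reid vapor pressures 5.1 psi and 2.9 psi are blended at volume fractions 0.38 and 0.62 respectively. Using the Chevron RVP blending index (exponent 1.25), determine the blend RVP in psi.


Chevron index: RVP_blend = (sum xi*RVPi^1.25)^(1/1.25)
RVP^1.25 terms: 0.38 * 5.1^1.25 + 0.62 * 2.9^1.25 = 5.2587
RVP_blend = 5.2587^(1/1.25) = 3.773

3.773 psi


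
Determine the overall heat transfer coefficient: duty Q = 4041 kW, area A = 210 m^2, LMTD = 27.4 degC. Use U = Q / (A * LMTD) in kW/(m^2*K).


From Q = U*A*LMTD, U = Q / (A * LMTD)
U = 4041 / (210 * 27.4) = 4041 / 5754 = 0.7023

0.7023 kW/(m^2*K)


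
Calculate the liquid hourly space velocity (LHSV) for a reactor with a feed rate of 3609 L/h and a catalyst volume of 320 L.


LHSV = volumetric feed rate / catalyst volume
= 3609 L/h / 320 L
= 11.28 h^-1

11.28 h^-1


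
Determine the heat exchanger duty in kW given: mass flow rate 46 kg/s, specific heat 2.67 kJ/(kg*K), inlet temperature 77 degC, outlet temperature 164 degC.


Q = m_dot * cp * delta_T
delta_T = 164 - 77 = 87 K
Q = 46 * 2.67 * 87
= 122.82 * 87
= 10685.34 kW

10685.34 kW


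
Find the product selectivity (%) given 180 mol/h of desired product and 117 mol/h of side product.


Selectivity = desired / (desired + undesired) * 100
Total products = 180 + 117 = 297 mol/h
S = 180 / 297 * 100
= 0.6061 * 100
= 60.61 %

60.61 %


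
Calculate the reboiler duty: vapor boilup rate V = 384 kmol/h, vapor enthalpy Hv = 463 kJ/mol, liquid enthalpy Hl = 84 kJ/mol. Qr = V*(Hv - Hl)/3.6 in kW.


Qr = 384 * (463 - 84) / 3.6 = 384 * 379 / 3.6 = 40430

40430 kW


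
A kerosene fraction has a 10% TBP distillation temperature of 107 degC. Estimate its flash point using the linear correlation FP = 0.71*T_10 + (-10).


FP = 0.71 * 107 + (-10) = 65.97

65.97 degC


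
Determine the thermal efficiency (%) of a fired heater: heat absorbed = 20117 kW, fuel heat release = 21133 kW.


Furnace efficiency = Q_absorbed / Q_fuel * 100
= 20117 / 21133 * 100 = 95.19

95.19 %


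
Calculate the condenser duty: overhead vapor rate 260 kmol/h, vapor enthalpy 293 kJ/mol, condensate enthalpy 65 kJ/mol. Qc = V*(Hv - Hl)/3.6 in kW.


Qc = 260 * (293 - 65) / 3.6 = 260 * 228 / 3.6 = 16470

16470 kW


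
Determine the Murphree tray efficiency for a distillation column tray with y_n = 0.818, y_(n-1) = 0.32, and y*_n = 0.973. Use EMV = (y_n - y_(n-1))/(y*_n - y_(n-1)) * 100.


Murphree vapor efficiency: EMV = (y_n - y_(n-1)) / (y*_n - y_(n-1)) * 100
EMV = (0.818 - 0.32) / (0.973 - 0.32) * 100 = 0.498 / 0.653 * 100 = 76.26

76.26 %


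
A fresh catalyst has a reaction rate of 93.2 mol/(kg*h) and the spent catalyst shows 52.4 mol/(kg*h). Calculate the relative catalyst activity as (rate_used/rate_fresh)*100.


Activity (%) = (rate_used / rate_fresh) * 100
rate_used = 52.4, rate_fresh = 93.2
= (52.4 / 93.2) * 100
= 0.5622 * 100 = 56.22

56.22 %


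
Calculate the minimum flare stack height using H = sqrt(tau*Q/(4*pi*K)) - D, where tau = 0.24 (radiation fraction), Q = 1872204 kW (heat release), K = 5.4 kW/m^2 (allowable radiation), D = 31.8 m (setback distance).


tau*Q/(4*pi*K) = 0.24 * 1872204 / (4 * pi * 5.4) = 6621.57
sqrt(6621.57) = 81.373
H = 81.373 - 31.8 = 49.57

49.57 m


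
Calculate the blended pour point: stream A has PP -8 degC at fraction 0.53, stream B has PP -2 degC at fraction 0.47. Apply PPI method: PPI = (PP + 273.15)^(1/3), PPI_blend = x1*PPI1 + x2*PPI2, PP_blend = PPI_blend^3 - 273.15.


PPI_1 = (-8 + 273.15)^(1/3) = 6.42437
PPI_2 = (-2 + 273.15)^(1/3) = 6.472467
PPI_blend = 0.53 * 6.42437 + 0.47 * 6.472467 = 6.446976
PP_blend = 6.446976^3 - 273.15 = 267.9589 - 273.15 = -5.19

-5.19 degC


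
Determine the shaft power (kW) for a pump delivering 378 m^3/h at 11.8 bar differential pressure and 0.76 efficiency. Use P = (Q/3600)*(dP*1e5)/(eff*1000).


Q = 378 / 3600 = 0.105 m^3/s
P = 0.105 * (11.8 * 1e5) / 0.76 / 1000 = 163.0

163.0 kW


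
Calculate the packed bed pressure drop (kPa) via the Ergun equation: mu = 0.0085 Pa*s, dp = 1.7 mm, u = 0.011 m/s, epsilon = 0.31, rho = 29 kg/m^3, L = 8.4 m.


dp = 1.7 mm = 0.0017 m
Viscous term = 150*0.0085*0.011*(1-0.31)^2 / (0.0017^2*0.31^3) = 77556.5
Inertial term = 1.75*29*0.011^2*(1-0.31) / (0.0017*0.31^3) = 83.6636
dP/L = 77556.5 + 83.6636 = 77640.2 Pa/m
dP = 77640.2 * 8.4 / 1000 = 652.2 kPa

652.2 kPa


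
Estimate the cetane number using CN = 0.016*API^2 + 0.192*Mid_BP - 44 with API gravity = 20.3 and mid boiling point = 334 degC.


CN = 0.016 * 20.3^2 + 0.192 * 334 - 44
CN = 6.59344 + 64.128 - 44 = 26.72144

26.72144


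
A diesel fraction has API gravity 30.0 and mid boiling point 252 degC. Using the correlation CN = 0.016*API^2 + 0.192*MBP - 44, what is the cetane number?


CN = 0.016 * 30.0^2 + 0.192 * 252 - 44
CN = 14.4 + 48.384 - 44 = 18.784

18.784


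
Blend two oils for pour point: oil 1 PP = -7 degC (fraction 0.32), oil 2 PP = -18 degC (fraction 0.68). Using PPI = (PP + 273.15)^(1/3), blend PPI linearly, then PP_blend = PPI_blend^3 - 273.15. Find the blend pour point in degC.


PPI_1 = (-7 + 273.15)^(1/3) = 6.432436
PPI_2 = (-18 + 273.15)^(1/3) = 6.342569
PPI_blend = 0.32 * 6.432436 + 0.68 * 6.342569 = 6.371326
PP_blend = 6.371326^3 - 273.15 = 258.6363 - 273.15 = -14.51

-14.51 degC


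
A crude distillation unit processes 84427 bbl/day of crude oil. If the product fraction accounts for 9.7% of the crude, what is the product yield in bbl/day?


Crude throughput = 84427 bbl/day
Fraction yield = 9.7%
yield = throughput * fraction / 100
yield = 84427 * 9.7 / 100 = 8189.419

8189.419 bbl/day


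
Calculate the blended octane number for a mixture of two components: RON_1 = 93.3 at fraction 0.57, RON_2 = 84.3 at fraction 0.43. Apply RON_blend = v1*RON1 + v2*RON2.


Linear blending: RON_blend = sum(vi * RONi)
Contribution 1: 0.57 * 93.3 = 53.181
Contribution 2: 0.43 * 84.3 = 36.249
RON_blend = 53.181 + 36.249 = 89.43

89.43


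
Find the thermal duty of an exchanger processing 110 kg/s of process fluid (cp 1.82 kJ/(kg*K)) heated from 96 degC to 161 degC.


Q = m_dot * cp * delta_T
delta_T = 161 - 96 = 65 K
Q = 110 * 1.82 * 65
= 200.2 * 65
= 13013 kW

13013 kW


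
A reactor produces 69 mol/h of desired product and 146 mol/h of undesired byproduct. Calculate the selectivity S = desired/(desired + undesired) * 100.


Selectivity = desired / (desired + undesired) * 100
Total products = 69 + 146 = 215 mol/h
S = 69 / 215 * 100
= 0.3209 * 100
= 32.09 %

32.09 %


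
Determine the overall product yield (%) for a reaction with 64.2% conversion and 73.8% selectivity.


Overall yield = conversion (%) * selectivity (%) / 100
Conversion = 64.2%, Selectivity = 73.8%
Y = 64.2 * 73.8 / 100
= 47.3796 %

47.3796 %


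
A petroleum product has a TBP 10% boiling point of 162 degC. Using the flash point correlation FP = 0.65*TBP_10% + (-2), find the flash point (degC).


FP = 0.65 * 162 + (-2) = 103.3

103.3 degC


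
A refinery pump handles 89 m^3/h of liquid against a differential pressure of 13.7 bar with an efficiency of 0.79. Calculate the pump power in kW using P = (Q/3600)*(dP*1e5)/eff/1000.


Q = 89 / 3600 = 0.0247222 m^3/s
P = 0.0247222 * (13.7 * 1e5) / 0.79 / 1000 = 42.87

42.87 kW


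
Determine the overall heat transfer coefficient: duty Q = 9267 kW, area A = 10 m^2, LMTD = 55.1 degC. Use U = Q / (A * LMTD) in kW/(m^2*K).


From Q = U*A*LMTD, U = Q / (A * LMTD)
U = 9267 / (10 * 55.1) = 9267 / 551 = 16.82

16.82 kW/(m^2*K)


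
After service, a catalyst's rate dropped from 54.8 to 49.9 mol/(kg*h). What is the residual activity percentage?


Activity (%) = (rate_used / rate_fresh) * 100
rate_used = 49.9, rate_fresh = 54.8
= (49.9 / 54.8) * 100
= 0.9106 * 100 = 91.06

91.06 %


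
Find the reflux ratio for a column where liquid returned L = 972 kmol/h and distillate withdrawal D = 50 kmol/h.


Reflux ratio definition: R = L / D (liquid returned / distillate withdrawn)
L = 972 kmol/h, D = 50 kmol/h
R = 972 / 50 = 19.44

19.44


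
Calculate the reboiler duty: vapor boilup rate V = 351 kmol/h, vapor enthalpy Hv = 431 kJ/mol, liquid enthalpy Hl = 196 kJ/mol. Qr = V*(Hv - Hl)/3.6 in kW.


Qr = 351 * (431 - 196) / 3.6 = 351 * 235 / 3.6 = 22910

22910 kW


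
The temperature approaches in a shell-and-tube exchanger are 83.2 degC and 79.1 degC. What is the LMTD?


LMTD = (dT1 - dT2) / ln(dT1/dT2)
= (83.2 - 79.1) / ln(83.2 / 79.1) = 4.1 / 0.0505345 = 81.13

81.13 degC


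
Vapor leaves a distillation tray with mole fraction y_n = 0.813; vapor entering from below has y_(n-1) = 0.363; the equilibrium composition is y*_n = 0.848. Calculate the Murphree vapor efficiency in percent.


Murphree vapor efficiency: EMV = (y_n - y_(n-1)) / (y*_n - y_(n-1)) * 100
EMV = (0.813 - 0.363) / (0.848 - 0.363) * 100 = 0.45 / 0.485 * 100 = 92.78

92.78 %


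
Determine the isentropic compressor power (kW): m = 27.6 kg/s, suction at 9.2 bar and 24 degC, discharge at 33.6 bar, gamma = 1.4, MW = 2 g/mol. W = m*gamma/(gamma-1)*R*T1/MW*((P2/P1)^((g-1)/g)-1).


Isentropic work: W = m*(gamma/(gamma-1))*(R*T1/MW)*((P2/P1)^((gamma-1)/gamma) - 1)
T1 = 24 + 273.15 = 297.15 K
Pressure ratio = 33.6 / 9.2 = 3.65217
Exponent = (1.4 - 1)/1.4 = 0.285714
(P2/P1)^exp - 1 = 3.65217^0.285714 - 1 = 0.447867
W = 27.6 * 1.4 / 0.4 * 8.314 * 297.15 / 2 * 0.447867 = 53440

53440 kW


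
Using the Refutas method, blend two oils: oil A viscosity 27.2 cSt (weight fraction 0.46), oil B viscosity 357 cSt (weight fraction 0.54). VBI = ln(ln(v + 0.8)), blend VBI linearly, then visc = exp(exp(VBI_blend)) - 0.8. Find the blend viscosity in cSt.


Refutas method: VBN_i = 14.534*ln(ln(visc_i + 0.8)) + 10.975, blended linearly by mass fraction; since VBN is linear in VBI_i = ln(ln(visc_i + 0.8)) and the fractions sum to 1, blend VBI directly: visc = exp(exp(VBI_blend)) - 0.8
VBI_1 = ln(ln(27.2 + 0.8)) = 1.20363
VBI_2 = ln(ln(357 + 0.8)) = 1.77155
VBI_blend = 0.46 * 1.20363 + 0.54 * 1.77155 = 1.51031
visc_blend = exp(exp(1.51031)) - 0.8 = 91.79

91.79 cSt


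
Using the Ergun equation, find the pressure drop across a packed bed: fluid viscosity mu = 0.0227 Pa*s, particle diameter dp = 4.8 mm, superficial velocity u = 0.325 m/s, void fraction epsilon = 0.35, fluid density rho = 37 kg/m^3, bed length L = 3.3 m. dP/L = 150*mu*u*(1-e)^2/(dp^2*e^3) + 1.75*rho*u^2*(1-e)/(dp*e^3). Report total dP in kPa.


dp = 4.8 mm = 0.0048 m
Viscous term = 150*0.0227*0.325*(1-0.35)^2 / (0.0048^2*0.35^3) = 473304
Inertial term = 1.75*37*0.325^2*(1-0.35) / (0.0048*0.35^3) = 21601
dP/L = 473304 + 21601 = 494905 Pa/m
dP = 494905 * 3.3 / 1000 = 1633 kPa

1633 kPa


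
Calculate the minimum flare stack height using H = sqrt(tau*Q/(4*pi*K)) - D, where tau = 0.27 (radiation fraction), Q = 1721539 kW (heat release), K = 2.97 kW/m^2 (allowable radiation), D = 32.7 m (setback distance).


tau*Q/(4*pi*K) = 0.27 * 1721539 / (4 * pi * 2.97) = 12454.2
sqrt(12454.2) = 111.598
H = 111.598 - 32.7 = 78.90

78.90 m


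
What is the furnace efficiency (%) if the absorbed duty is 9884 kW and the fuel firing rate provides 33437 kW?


Furnace efficiency = Q_absorbed / Q_fuel * 100
= 9884 / 33437 * 100 = 29.56

29.56 %


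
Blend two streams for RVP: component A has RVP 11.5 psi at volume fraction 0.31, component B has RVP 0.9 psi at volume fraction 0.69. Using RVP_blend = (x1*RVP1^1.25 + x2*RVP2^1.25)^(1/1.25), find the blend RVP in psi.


Chevron index: RVP_blend = (sum xi*RVPi^1.25)^(1/1.25)
RVP^1.25 terms: 0.31 * 11.5^1.25 + 0.69 * 0.9^1.25 = 7.16985
RVP_blend = 7.16985^(1/1.25) = 4.835

4.835 psi


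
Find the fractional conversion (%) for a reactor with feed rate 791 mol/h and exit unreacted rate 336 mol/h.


X = (F_in - F_out) / F_in * 100
Moles reacted = 791 - 336 = 455
X = 455 / 791 * 100
= 0.5752 * 100
= 57.52 %

57.52 %


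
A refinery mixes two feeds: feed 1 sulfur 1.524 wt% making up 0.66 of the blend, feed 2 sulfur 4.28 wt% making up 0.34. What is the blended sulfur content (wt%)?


Linear sulfur blending: S_blend = x1*S1 + x2*S2
Contribution 1: 0.66 * 1.524 = 1.00584 wt%
Contribution 2: 0.34 * 4.28 = 1.4552 wt%
S_blend = 1.00584 + 1.4552 = 2.46104

2.46104 wt%


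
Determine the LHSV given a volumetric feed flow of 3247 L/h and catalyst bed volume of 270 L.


LHSV = volumetric feed rate / catalyst volume
= 3247 L/h / 270 L
= 12.03 h^-1

12.03 h^-1


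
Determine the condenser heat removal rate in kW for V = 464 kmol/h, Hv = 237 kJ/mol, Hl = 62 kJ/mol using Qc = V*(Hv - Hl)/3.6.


Qc = 464 * (237 - 62) / 3.6 = 464 * 175 / 3.6 = 22560

22560 kW


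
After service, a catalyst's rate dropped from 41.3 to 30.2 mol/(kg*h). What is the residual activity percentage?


Activity (%) = (rate_used / rate_fresh) * 100
rate_used = 30.2, rate_fresh = 41.3
= (30.2 / 41.3) * 100
= 0.7312 * 100 = 73.12

73.12 %


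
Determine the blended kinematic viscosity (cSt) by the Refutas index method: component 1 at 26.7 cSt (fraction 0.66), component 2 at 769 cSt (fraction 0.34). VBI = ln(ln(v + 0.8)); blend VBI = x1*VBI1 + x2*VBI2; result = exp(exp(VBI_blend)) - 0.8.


Refutas method: VBN_i = 14.534*ln(ln(visc_i + 0.8)) + 10.975, blended linearly by mass fraction; since VBN is linear in VBI_i = ln(ln(visc_i + 0.8)) and the fractions sum to 1, blend VBI directly: visc = exp(exp(VBI_blend)) - 0.8
VBI_1 = ln(ln(26.7 + 0.8)) = 1.19821
VBI_2 = ln(ln(769 + 0.8)) = 1.89403
VBI_blend = 0.66 * 1.19821 + 0.34 * 1.89403 = 1.43479
visc_blend = exp(exp(1.43479)) - 0.8 = 65.80

65.80 cSt


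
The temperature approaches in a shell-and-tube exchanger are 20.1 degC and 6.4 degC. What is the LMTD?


LMTD = (dT1 - dT2) / ln(dT1/dT2)
= (20.1 - 6.4) / ln(20.1 / 6.4) = 13.7 / 1.14442 = 11.97

11.97 degC


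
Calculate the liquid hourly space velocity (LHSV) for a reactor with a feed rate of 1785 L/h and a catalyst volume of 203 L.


LHSV = volumetric feed rate / catalyst volume
= 1785 L/h / 203 L
= 8.793 h^-1

8.793 h^-1


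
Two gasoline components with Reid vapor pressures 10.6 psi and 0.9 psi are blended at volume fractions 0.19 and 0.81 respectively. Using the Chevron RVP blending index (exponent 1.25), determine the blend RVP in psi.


Chevron index: RVP_blend = (sum xi*RVPi^1.25)^(1/1.25)
RVP^1.25 terms: 0.19 * 10.6^1.25 + 0.81 * 0.9^1.25 = 4.34406
RVP_blend = 4.34406^(1/1.25) = 3.238

3.238 psi


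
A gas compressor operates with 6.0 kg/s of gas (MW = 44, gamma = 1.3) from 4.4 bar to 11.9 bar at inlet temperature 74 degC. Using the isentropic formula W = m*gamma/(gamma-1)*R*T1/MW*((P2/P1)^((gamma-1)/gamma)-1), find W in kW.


Isentropic work: W = m*(gamma/(gamma-1))*(R*T1/MW)*((P2/P1)^((gamma-1)/gamma) - 1)
T1 = 74 + 273.15 = 347.15 K
Pressure ratio = 11.9 / 4.4 = 2.70455
Exponent = (1.3 - 1)/1.3 = 0.230769
(P2/P1)^exp - 1 = 2.70455^0.230769 - 1 = 0.258097
W = 6.0 * 1.3 / 0.3 * 8.314 * 347.15 / 44 * 0.258097 = 440.2

440.2 kW


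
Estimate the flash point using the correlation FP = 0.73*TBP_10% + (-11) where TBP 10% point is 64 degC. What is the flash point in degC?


FP = 0.73 * 64 + (-11) = 35.72

35.72 degC


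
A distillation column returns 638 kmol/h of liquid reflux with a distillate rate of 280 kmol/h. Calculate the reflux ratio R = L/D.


Reflux ratio definition: R = L / D (liquid returned / distillate withdrawn)
L = 638 kmol/h, D = 280 kmol/h
R = 638 / 280 = 2.279

2.279


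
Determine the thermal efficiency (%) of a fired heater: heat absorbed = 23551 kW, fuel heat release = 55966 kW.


Furnace efficiency = Q_absorbed / Q_fuel * 100
= 23551 / 55966 * 100 = 42.08

42.08 %


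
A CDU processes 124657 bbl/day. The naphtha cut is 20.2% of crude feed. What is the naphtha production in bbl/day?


Crude throughput = 124657 bbl/day
Fraction yield = 20.2%
yield = throughput * fraction / 100
yield = 124657 * 20.2 / 100 = 25180.714

25180.714 bbl/day


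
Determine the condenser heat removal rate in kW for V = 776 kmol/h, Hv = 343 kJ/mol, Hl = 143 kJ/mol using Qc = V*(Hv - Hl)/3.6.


Qc = 776 * (343 - 143) / 3.6 = 776 * 200 / 3.6 = 43110

43110 kW


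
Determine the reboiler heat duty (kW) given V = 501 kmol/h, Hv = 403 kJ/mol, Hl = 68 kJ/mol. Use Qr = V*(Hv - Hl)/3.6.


Qr = 501 * (403 - 68) / 3.6 = 501 * 335 / 3.6 = 46620

46620 kW


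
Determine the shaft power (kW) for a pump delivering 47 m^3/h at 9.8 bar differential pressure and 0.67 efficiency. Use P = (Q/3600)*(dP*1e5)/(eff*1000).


Q = 47 / 3600 = 0.0130556 m^3/s
P = 0.0130556 * (9.8 * 1e5) / 0.67 / 1000 = 19.10

19.10 kW


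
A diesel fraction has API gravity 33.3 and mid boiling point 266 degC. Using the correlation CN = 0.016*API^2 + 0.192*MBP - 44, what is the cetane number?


CN = 0.016 * 33.3^2 + 0.192 * 266 - 44
CN = 17.74224 + 51.072 - 44 = 24.81424

24.81424


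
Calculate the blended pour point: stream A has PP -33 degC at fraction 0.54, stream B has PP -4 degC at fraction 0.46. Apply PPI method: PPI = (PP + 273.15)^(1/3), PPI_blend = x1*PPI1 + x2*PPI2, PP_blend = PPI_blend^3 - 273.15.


PPI_1 = (-33 + 273.15)^(1/3) = 6.215759
PPI_2 = (-4 + 273.15)^(1/3) = 6.456514
PPI_blend = 0.54 * 6.215759 + 0.46 * 6.456514 = 6.326506
PP_blend = 6.326506^3 - 273.15 = 253.2164 - 273.15 = -19.93

-19.93 degC


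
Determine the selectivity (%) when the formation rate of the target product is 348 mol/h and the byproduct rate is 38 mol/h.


Selectivity = desired / (desired + undesired) * 100
Total products = 348 + 38 = 386 mol/h
S = 348 / 386 * 100
= 0.9016 * 100
= 90.16 %

90.16 %


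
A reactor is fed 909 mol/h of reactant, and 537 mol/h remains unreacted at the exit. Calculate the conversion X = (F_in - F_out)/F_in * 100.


X = (F_in - F_out) / F_in * 100
Moles reacted = 909 - 537 = 372
X = 372 / 909 * 100
= 0.4092 * 100
= 40.92 %

40.92 %


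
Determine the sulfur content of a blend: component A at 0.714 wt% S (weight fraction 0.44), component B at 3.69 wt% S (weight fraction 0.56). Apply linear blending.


Linear sulfur blending: S_blend = x1*S1 + x2*S2
Contribution 1: 0.44 * 0.714 = 0.31416 wt%
Contribution 2: 0.56 * 3.69 = 2.0664 wt%
S_blend = 0.31416 + 2.0664 = 2.38056

2.38056 wt%


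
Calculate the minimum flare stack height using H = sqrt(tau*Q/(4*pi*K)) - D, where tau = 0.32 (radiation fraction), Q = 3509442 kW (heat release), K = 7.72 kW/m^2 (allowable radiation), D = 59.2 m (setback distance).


tau*Q/(4*pi*K) = 0.32 * 3509442 / (4 * pi * 7.72) = 11576.1
sqrt(11576.1) = 107.592
H = 107.592 - 59.2 = 48.39

48.39 m


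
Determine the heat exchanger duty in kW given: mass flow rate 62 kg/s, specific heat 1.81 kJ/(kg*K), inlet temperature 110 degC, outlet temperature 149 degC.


Q = m_dot * cp * delta_T
delta_T = 149 - 110 = 39 K
Q = 62 * 1.81 * 39
= 112.22 * 39
= 4376.58 kW

4376.58 kW


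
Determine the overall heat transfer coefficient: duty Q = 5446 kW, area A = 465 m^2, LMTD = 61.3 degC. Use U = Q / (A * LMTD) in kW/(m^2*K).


From Q = U*A*LMTD, U = Q / (A * LMTD)
U = 5446 / (465 * 61.3) = 5446 / 28504.5 = 0.1911

0.1911 kW/(m^2*K)


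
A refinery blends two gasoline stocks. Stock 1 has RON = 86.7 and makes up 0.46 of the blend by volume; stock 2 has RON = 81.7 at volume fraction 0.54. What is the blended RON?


Linear blending: RON_blend = sum(vi * RONi)
Contribution 1: 0.46 * 86.7 = 39.882
Contribution 2: 0.54 * 81.7 = 44.118
RON_blend = 39.882 + 44.118 = 84

84


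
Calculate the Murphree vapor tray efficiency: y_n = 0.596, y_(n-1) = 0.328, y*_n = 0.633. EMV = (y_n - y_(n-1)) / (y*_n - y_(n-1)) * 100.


Murphree vapor efficiency: EMV = (y_n - y_(n-1)) / (y*_n - y_(n-1)) * 100
EMV = (0.596 - 0.328) / (0.633 - 0.328) * 100 = 0.268 / 0.305 * 100 = 87.87

87.87 %


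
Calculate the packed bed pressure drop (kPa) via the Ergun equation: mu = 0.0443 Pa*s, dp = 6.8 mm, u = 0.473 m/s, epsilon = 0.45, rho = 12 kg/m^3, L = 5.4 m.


dp = 6.8 mm = 0.0068 m
Viscous term = 150*0.0443*0.473*(1-0.45)^2 / (0.0068^2*0.45^3) = 225645
Inertial term = 1.75*12*0.473^2*(1-0.45) / (0.0068*0.45^3) = 4170.21
dP/L = 225645 + 4170.21 = 229815 Pa/m
dP = 229815 * 5.4 / 1000 = 1241 kPa

1241 kPa


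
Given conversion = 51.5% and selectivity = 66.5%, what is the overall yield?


Overall yield = conversion (%) * selectivity (%) / 100
Conversion = 51.5%, Selectivity = 66.5%
Y = 51.5 * 66.5 / 100
= 34.2475 %

34.2475 %


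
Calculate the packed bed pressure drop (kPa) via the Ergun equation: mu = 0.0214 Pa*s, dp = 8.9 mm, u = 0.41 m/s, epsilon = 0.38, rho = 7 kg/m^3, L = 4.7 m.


dp = 8.9 mm = 0.0089 m
Viscous term = 150*0.0214*0.41*(1-0.38)^2 / (0.0089^2*0.38^3) = 116397
Inertial term = 1.75*7*0.41^2*(1-0.38) / (0.0089*0.38^3) = 2614.3
dP/L = 116397 + 2614.3 = 119011 Pa/m
dP = 119011 * 4.7 / 1000 = 559.4 kPa

559.4 kPa


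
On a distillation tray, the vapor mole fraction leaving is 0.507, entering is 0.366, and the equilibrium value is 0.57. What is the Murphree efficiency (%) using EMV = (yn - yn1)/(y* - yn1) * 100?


Murphree vapor efficiency: EMV = (y_n - y_(n-1)) / (y*_n - y_(n-1)) * 100
EMV = (0.507 - 0.366) / (0.57 - 0.366) * 100 = 0.141 / 0.204 * 100 = 69.12

69.12 %


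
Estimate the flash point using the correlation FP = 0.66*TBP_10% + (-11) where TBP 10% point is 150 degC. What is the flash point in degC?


FP = 0.66 * 150 + (-11) = 88

88 degC


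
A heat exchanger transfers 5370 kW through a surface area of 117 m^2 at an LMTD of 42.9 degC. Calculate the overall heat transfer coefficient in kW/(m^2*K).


From Q = U*A*LMTD, U = Q / (A * LMTD)
U = 5370 / (117 * 42.9) = 5370 / 5019.3 = 1.070

1.070 kW/(m^2*K)


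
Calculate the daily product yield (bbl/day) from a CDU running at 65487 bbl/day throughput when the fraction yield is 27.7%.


Crude throughput = 65487 bbl/day
Fraction yield = 27.7%
yield = throughput * fraction / 100
yield = 65487 * 27.7 / 100 = 18139.899

18139.899 bbl/day


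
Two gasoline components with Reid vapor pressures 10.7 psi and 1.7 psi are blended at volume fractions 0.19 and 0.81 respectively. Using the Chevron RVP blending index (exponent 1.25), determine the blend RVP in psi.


Chevron index: RVP_blend = (sum xi*RVPi^1.25)^(1/1.25)
RVP^1.25 terms: 0.19 * 10.7^1.25 + 0.81 * 1.7^1.25 = 5.24925
RVP_blend = 5.24925^(1/1.25) = 3.768

3.768 psi


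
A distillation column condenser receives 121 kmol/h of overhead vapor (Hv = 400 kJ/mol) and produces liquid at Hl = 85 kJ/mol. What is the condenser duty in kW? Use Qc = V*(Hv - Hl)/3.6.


Qc = 121 * (400 - 85) / 3.6 = 121 * 315 / 3.6 = 10590

10590 kW


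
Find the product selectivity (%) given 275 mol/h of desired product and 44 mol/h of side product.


Selectivity = desired / (desired + undesired) * 100
Total products = 275 + 44 = 319 mol/h
S = 275 / 319 * 100
= 0.8621 * 100
= 86.21 %

86.21 %


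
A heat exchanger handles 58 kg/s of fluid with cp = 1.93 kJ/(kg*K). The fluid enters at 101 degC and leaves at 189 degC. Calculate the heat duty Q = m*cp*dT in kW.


Q = m_dot * cp * delta_T
delta_T = 189 - 101 = 88 K
Q = 58 * 1.93 * 88
= 111.94 * 88
= 9850.72 kW

9850.72 kW


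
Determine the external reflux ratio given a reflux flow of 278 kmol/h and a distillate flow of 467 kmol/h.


Reflux ratio definition: R = L / D (liquid returned / distillate withdrawn)
L = 278 kmol/h, D = 467 kmol/h
R = 278 / 467 = 0.5953

0.5953


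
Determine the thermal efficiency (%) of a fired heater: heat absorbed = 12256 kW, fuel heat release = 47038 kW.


Furnace efficiency = Q_absorbed / Q_fuel * 100
= 12256 / 47038 * 100 = 26.06

26.06 %


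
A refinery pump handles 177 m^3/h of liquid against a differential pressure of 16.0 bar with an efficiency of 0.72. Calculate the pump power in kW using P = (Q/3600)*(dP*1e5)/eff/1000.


Q = 177 / 3600 = 0.0491667 m^3/s
P = 0.0491667 * (16.0 * 1e5) / 0.72 / 1000 = 109.3

109.3 kW


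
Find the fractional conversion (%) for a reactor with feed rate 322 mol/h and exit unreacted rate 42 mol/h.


X = (F_in - F_out) / F_in * 100
Moles reacted = 322 - 42 = 280
X = 280 / 322 * 100
= 0.8696 * 100
= 86.96 %

86.96 %


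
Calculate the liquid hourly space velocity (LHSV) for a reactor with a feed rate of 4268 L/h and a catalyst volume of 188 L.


LHSV = volumetric feed rate / catalyst volume
= 4268 L/h / 188 L
= 22.70 h^-1

22.70 h^-1


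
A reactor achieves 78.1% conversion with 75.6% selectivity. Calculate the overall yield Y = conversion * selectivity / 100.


Overall yield = conversion (%) * selectivity (%) / 100
Conversion = 78.1%, Selectivity = 75.6%
Y = 78.1 * 75.6 / 100
= 59.0436 %

59.0436 %


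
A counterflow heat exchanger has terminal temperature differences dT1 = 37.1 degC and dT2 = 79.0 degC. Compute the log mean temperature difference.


LMTD = (dT1 - dT2) / ln(dT1/dT2)
= (37.1 - 79.0) / ln(37.1 / 79.0) = -41.9 / -0.755831 = 55.44

55.44 degC


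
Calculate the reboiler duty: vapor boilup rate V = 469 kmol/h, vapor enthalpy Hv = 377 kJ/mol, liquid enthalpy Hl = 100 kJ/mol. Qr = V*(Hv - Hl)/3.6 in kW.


Qr = 469 * (377 - 100) / 3.6 = 469 * 277 / 3.6 = 36090

36090 kW


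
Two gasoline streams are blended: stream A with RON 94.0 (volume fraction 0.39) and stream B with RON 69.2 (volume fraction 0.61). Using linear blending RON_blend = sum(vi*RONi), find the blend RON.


Linear blending: RON_blend = sum(vi * RONi)
Contribution 1: 0.39 * 94.0 = 36.66
Contribution 2: 0.61 * 69.2 = 42.212
RON_blend = 36.66 + 42.212 = 78.872

78.872


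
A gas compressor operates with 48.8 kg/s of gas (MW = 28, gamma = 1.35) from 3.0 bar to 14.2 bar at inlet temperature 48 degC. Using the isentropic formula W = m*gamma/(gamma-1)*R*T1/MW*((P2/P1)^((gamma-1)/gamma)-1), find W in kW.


Isentropic work: W = m*(gamma/(gamma-1))*(R*T1/MW)*((P2/P1)^((gamma-1)/gamma) - 1)
T1 = 48 + 273.15 = 321.15 K
Pressure ratio = 14.2 / 3.0 = 4.73333
Exponent = (1.35 - 1)/1.35 = 0.259259
(P2/P1)^exp - 1 = 4.73333^0.259259 - 1 = 0.496384
W = 48.8 * 1.35 / 0.35 * 8.314 * 321.15 / 28 * 0.496384 = 8910

8910 kW


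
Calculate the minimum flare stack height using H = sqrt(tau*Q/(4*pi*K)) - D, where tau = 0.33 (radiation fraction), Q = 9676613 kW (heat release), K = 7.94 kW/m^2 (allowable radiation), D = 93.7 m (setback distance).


tau*Q/(4*pi*K) = 0.33 * 9676613 / (4 * pi * 7.94) = 32004.2
sqrt(32004.2) = 178.897
H = 178.897 - 93.7 = 85.20

85.20 m


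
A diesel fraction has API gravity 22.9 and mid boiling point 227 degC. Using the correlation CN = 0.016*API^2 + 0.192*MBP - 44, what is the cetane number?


CN = 0.016 * 22.9^2 + 0.192 * 227 - 44
CN = 8.39056 + 43.584 - 44 = 7.97456

7.97456


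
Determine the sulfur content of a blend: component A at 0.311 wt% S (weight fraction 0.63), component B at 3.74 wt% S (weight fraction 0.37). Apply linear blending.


Linear sulfur blending: S_blend = x1*S1 + x2*S2
Contribution 1: 0.63 * 0.311 = 0.19593 wt%
Contribution 2: 0.37 * 3.74 = 1.3838 wt%
S_blend = 0.19593 + 1.3838 = 1.57973

1.57973 wt%


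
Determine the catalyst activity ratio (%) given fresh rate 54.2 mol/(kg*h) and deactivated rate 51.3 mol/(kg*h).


Activity (%) = (rate_used / rate_fresh) * 100
rate_used = 51.3, rate_fresh = 54.2
= (51.3 / 54.2) * 100
= 0.9465 * 100 = 94.65

94.65 %


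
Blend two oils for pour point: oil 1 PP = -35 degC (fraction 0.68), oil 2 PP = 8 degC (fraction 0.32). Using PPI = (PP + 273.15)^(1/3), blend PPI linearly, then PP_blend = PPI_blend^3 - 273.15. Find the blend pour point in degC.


PPI_1 = (-35 + 273.15)^(1/3) = 6.198456
PPI_2 = (8 + 273.15)^(1/3) = 6.551077
PPI_blend = 0.68 * 6.198456 + 0.32 * 6.551077 = 6.311295
PP_blend = 6.311295^3 - 273.15 = 251.3943 - 273.15 = -21.76

-21.76 degC


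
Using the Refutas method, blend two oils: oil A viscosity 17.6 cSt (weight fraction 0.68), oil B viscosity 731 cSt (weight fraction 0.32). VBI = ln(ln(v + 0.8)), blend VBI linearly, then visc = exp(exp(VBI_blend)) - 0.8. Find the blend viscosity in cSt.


Refutas method: VBN_i = 14.534*ln(ln(visc_i + 0.8)) + 10.975, blended linearly by mass fraction; since VBN is linear in VBI_i = ln(ln(visc_i + 0.8)) and the fractions sum to 1, blend VBI directly: visc = exp(exp(VBI_blend)) - 0.8
VBI_1 = ln(ln(17.6 + 0.8)) = 1.06896
VBI_2 = ln(ln(731 + 0.8)) = 1.88639
VBI_blend = 0.68 * 1.06896 + 0.32 * 1.88639 = 1.33054
visc_blend = exp(exp(1.33054)) - 0.8 = 43.15

43.15 cSt


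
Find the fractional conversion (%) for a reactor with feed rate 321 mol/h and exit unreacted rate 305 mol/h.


X = (F_in - F_out) / F_in * 100
Moles reacted = 321 - 305 = 16
X = 16 / 321 * 100
= 0.04984 * 100
= 4.984 %

4.984 %


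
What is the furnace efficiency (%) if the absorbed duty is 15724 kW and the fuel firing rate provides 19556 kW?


Furnace efficiency = Q_absorbed / Q_fuel * 100
= 15724 / 19556 * 100 = 80.40

80.40 %


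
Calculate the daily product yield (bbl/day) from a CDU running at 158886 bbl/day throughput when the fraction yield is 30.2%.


Crude throughput = 158886 bbl/day
Fraction yield = 30.2%
yield = throughput * fraction / 100
yield = 158886 * 30.2 / 100 = 47983.572

47983.572 bbl/day


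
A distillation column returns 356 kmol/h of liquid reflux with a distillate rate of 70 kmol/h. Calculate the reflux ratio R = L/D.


Reflux ratio definition: R = L / D (liquid returned / distillate withdrawn)
L = 356 kmol/h, D = 70 kmol/h
R = 356 / 70 = 5.086

5.086


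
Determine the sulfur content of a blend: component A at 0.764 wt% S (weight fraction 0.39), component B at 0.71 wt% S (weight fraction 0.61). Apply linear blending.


Linear sulfur blending: S_blend = x1*S1 + x2*S2
Contribution 1: 0.39 * 0.764 = 0.29796 wt%
Contribution 2: 0.61 * 0.71 = 0.4331 wt%
S_blend = 0.29796 + 0.4331 = 0.73106

0.73106 wt%


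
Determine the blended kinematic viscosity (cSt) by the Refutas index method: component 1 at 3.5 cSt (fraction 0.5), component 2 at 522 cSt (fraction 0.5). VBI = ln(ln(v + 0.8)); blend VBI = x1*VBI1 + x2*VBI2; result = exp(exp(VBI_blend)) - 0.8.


Refutas method: VBN_i = 14.534*ln(ln(visc_i + 0.8)) + 10.975, blended linearly by mass fraction; since VBN is linear in VBI_i = ln(ln(visc_i + 0.8)) and the fractions sum to 1, blend VBI directly: visc = exp(exp(VBI_blend)) - 0.8
VBI_1 = ln(ln(3.5 + 0.8)) = 0.377487
VBI_2 = ln(ln(522 + 0.8)) = 1.83405
VBI_blend = 0.5 * 0.377487 + 0.5 * 1.83405 = 1.10577
visc_blend = exp(exp(1.10577)) - 0.8 = 19.72

19.72 cSt


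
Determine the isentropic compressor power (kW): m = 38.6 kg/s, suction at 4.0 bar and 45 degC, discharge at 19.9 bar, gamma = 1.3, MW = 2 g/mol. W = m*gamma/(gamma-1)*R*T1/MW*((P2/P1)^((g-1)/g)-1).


Isentropic work: W = m*(gamma/(gamma-1))*(R*T1/MW)*((P2/P1)^((gamma-1)/gamma) - 1)
T1 = 45 + 273.15 = 318.15 K
Pressure ratio = 19.9 / 4.0 = 4.975
Exponent = (1.3 - 1)/1.3 = 0.230769
(P2/P1)^exp - 1 = 4.975^0.230769 - 1 = 0.448099
W = 38.6 * 1.3 / 0.3 * 8.314 * 318.15 / 2 * 0.448099 = 99130

99130 kW


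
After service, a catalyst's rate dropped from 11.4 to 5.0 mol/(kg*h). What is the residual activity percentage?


Activity (%) = (rate_used / rate_fresh) * 100
rate_used = 5.0, rate_fresh = 11.4
= (5.0 / 11.4) * 100
= 0.4386 * 100 = 43.86

43.86 %


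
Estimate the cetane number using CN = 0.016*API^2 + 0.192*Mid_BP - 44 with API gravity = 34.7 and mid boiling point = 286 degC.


CN = 0.016 * 34.7^2 + 0.192 * 286 - 44
CN = 19.26544 + 54.912 - 44 = 30.17744

30.17744


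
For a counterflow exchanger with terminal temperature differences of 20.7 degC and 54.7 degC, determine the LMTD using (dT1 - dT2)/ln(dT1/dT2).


LMTD = (dT1 - dT2) / ln(dT1/dT2)
= (20.7 - 54.7) / ln(20.7 / 54.7) = -34 / -0.97173 = 34.99

34.99 degC


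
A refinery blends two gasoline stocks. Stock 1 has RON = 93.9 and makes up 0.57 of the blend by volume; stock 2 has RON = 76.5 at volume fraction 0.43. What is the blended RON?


Linear blending: RON_blend = sum(vi * RONi)
Contribution 1: 0.57 * 93.9 = 53.523
Contribution 2: 0.43 * 76.5 = 32.895
RON_blend = 53.523 + 32.895 = 86.418

86.418


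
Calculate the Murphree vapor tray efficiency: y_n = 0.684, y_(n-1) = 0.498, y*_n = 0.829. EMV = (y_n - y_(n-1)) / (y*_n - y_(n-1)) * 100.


Murphree vapor efficiency: EMV = (y_n - y_(n-1)) / (y*_n - y_(n-1)) * 100
EMV = (0.684 - 0.498) / (0.829 - 0.498) * 100 = 0.186 / 0.331 * 100 = 56.19

56.19 %


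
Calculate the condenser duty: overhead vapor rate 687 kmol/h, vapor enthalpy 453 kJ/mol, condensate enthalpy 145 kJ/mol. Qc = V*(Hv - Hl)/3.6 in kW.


Qc = 687 * (453 - 145) / 3.6 = 687 * 308 / 3.6 = 58780

58780 kW


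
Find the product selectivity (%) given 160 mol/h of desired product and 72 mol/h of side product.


Selectivity = desired / (desired + undesired) * 100
Total products = 160 + 72 = 232 mol/h
S = 160 / 232 * 100
= 0.6897 * 100
= 68.97 %

68.97 %


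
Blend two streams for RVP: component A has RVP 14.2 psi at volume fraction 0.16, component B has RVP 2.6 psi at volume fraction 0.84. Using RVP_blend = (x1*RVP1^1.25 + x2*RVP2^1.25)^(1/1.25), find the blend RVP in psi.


Chevron index: RVP_blend = (sum xi*RVPi^1.25)^(1/1.25)
RVP^1.25 terms: 0.16 * 14.2^1.25 + 0.84 * 2.6^1.25 = 7.18372
RVP_blend = 7.18372^(1/1.25) = 4.843

4.843 psi


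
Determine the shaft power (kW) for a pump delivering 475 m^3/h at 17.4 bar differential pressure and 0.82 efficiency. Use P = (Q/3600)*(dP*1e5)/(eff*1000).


Q = 475 / 3600 = 0.131944 m^3/s
P = 0.131944 * (17.4 * 1e5) / 0.82 / 1000 = 280.0

280.0 kW


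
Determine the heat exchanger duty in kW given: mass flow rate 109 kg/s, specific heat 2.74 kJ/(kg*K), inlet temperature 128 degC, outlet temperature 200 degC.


Q = m_dot * cp * delta_T
delta_T = 200 - 128 = 72 K
Q = 109 * 2.74 * 72
= 298.66 * 72
= 21503.52 kW

21503.52 kW


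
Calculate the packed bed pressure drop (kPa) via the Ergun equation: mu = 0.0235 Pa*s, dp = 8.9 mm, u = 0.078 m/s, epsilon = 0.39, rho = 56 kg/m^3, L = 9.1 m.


dp = 8.9 mm = 0.0089 m
Viscous term = 150*0.0235*0.078*(1-0.39)^2 / (0.0089^2*0.39^3) = 21774.1
Inertial term = 1.75*56*0.078^2*(1-0.39) / (0.0089*0.39^3) = 688.908
dP/L = 21774.1 + 688.908 = 22463 Pa/m
dP = 22463 * 9.1 / 1000 = 204.4 kPa

204.4 kPa


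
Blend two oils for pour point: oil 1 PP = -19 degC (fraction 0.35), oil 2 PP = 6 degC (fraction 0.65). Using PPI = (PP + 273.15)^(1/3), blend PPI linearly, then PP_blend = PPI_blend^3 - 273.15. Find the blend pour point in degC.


PPI_1 = (-19 + 273.15)^(1/3) = 6.334272
PPI_2 = (6 + 273.15)^(1/3) = 6.535506
PPI_blend = 0.35 * 6.334272 + 0.65 * 6.535506 = 6.465074
PP_blend = 6.465074^3 - 273.15 = 270.2219 - 273.15 = -2.93

-2.93 degC


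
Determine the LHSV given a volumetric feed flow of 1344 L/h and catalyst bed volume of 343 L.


LHSV = volumetric feed rate / catalyst volume
= 1344 L/h / 343 L
= 3.918 h^-1

3.918 h^-1
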